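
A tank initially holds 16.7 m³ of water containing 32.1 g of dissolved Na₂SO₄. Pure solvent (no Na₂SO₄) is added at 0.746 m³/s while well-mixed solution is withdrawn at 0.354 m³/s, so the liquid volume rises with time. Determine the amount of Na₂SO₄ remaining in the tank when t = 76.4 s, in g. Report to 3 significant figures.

Total volume: dV/dt = Q_in − Q_out = 0.39200 m³/s, so V(t) = 16.7 + 0.39200 t and V(76.4) = 46.649 m³.
No Na₂SO₄ enters, so dm/dt = −Q_out · (m/V).
dm/m = −Q_out dt/(V₀ + 0.39200 t); integrating gives ln(m/m₀) = −(Q_out/(Q_in−Q_out)) ln(V/V₀).
m = m₀ (V₀/V)^(Q_out/(Q_in−Q_out)) = 32.1 × (16.7/46.649)^(0.90306) = 12.695 g.

12.7 g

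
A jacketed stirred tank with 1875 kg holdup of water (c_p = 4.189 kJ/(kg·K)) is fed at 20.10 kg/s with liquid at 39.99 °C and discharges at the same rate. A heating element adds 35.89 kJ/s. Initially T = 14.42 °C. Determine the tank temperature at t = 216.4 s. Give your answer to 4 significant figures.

37.86 °C

M c_p dT/dt = ṁ c_p (T_in − T) + Q̇.
τ = M/ṁ = 93.2836 s; T_ss = T_in + Q̇/(ṁ c_p) = 39.99 + 35.89/(20.10·4.189) = 40.4163 °C.
Integrating: T(t) = T_ss + (T₀ − T_ss) e^(−t/τ).
T(216.4) = 40.4163 + (-25.9963)·e^(−216.4/93.2836) = 40.4163 + (-25.9963)·0.0982925 = 37.8610 °C.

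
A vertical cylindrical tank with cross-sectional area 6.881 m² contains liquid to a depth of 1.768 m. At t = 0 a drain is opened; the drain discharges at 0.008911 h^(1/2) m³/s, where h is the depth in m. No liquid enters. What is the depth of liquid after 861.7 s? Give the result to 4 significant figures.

With no inflow, A dh/dt = −0.008911 √h.
This is separable: 2 d(√h)/dt = −0.008911/A, so √h = √h₀ − (0.008911/(2A)) t.
√h = √1.768 − 0.008911·861.7/(2·6.881) = 1.32966 − 0.557957 = 0.771704.
h = 0.771704² = 0.595528 m.

0.5955 m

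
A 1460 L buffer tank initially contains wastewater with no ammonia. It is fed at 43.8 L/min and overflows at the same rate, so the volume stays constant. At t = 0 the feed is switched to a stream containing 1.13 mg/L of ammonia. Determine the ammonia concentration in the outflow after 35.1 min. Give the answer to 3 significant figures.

Accumulation = in − out for the solute gives V dC/dt = Q(C_in − C).
So dC/dt = (C_in − C)/τ with τ = V/Q = 1460/43.8 = 33.333 min.
This is linear first-order; C(t) = C_in + (C₀ − C_in) e^(−t/τ).
C(35.1) = 1.13 + (0 − 1.13)·e^(−35.1/33.333) = 1.13 + (-1.1300)·0.34889 = 0.73575 mg/L.

0.736 mg/L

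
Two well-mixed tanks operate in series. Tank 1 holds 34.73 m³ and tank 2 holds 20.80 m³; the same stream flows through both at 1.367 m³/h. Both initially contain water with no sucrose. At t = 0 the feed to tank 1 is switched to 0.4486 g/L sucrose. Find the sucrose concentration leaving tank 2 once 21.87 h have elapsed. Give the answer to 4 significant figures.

0.1348 g/L

Species balance on tank i: dCᵢ/dt = (Cᵢ₋₁ − Cᵢ)/τᵢ with τᵢ = Vᵢ/Q.
τ₁ = 34.73/1.367 = 25.4060 h; τ₂ = 20.80/1.367 = 15.2158 h.
Solving the cascade with C₁(0)=C₂(0)=0 gives C₂(t) = C_in[1 − (τ₁ e^(−t/τ₁) − τ₂ e^(−t/τ₂))/(τ₁ − τ₂)].
At t = 21.87: e^(−t/τ₁) = 0.422815, e^(−t/τ₂) = 0.237563.
C₂ = 0.4486·[1 − (25.4060·0.422815 − 15.2158·0.237563)/(10.1902)] = 0.4486·0.300570 = 0.134836 g/L.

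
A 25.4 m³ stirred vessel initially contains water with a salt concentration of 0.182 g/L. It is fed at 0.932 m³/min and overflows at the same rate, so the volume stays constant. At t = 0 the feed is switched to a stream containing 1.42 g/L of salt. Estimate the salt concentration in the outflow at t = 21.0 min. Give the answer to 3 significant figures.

0.847 g/L

Accumulation = in − out for the solute gives V dC/dt = Q(C_in − C).
Time constant τ = V/Q = 25.4/0.932 = 27.253 min.
Integrating: C(t) = C_in + (C₀ − C_in) e^(−t/τ).
C(21.0) = 1.42 + (0.182 − 1.42)·e^(−21.0/27.253) = 1.42 + (-1.2380)·0.46276 = 0.84711 g/L.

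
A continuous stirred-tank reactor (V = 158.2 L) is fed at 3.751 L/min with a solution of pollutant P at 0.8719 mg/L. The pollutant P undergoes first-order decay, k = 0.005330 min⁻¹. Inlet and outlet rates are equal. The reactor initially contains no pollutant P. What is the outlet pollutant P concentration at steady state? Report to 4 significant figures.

0.7119 mg/L

Accumulation = in − out − consumed: V dC/dt = Q C_in − Q C − k V C.
At steady state: 0 = Q C_in − (Q + kV) C_ss, so C_ss = Q C_in/(Q + kV).
C_ss = 3.751·0.8719/(3.751 + 0.005330·158.2) = 3.27050/4.59421 = 0.711874 mg/L.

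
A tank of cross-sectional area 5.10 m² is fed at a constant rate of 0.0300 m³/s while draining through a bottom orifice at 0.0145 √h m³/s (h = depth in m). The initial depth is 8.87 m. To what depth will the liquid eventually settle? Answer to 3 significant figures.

4.28 m

Level balance: A dh/dt = 0.0300 − 0.0145 √h. Setting dh/dt = 0:
Q_in = 0.0145 √h_ss ⇒ √h_ss = 0.0300/0.0145 = 2.0690.
h_ss = 2.0690² = 4.2806 m. (Since h₀ = 8.87 m > h_ss, the level will fall toward this value.)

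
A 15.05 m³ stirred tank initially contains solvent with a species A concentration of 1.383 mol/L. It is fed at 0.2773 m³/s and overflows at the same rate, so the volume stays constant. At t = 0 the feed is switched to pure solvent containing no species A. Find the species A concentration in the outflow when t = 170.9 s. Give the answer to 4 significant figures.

Mass balance on the solute (V constant): V dC/dt = Q(C_in − C).
Rewrite as dC/dt + C/τ = C_in/τ, τ = V/Q = 54.2734 s.
Integrating: C(t) = C_in + (C₀ − C_in) e^(−t/τ).
C(170.9) = 0 + (1.383 − 0)·e^(−170.9/54.2734) = 0 + (1.38300)·0.0429004 = 0.0593312 mol/L.

0.05933 mol/L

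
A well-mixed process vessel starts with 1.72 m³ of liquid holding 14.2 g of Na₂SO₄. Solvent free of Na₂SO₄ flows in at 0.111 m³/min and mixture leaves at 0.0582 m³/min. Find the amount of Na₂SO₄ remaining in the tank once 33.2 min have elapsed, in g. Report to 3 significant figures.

Total volume: dV/dt = Q_in − Q_out = 0.052800 m³/min, so V(t) = 1.72 + 0.052800 t and V(33.2) = 3.4730 m³.
Solute balance: dm/dt = 0 − Q_out C = −Q_out m/V(t).
Separate: dm/m = −Q_out dt/V(t) ⇒ ln(m/m₀) = −(Q_out/(Q_in−Q_out)) ln(V/V₀).
m = m₀ (V₀/V)^(Q_out/(Q_in−Q_out)) = 14.2 × (1.72/3.4730)^(1.1023) = 6.5449 g.

6.54 g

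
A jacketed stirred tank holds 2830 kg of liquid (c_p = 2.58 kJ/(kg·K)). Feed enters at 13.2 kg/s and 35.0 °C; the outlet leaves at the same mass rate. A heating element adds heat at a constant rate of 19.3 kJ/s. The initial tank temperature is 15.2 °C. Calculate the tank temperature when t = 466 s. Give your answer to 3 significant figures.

Unsteady energy balance on the tank contents: M c_p dT/dt = ṁ c_p (T_in − T) + 19.3.
τ = M/ṁ = 214.39 s; T_ss = T_in + Q̇/(ṁ c_p) = 35.0 + 19.3/(13.2·2.58) = 35.567 °C.
T approaches T_ss exponentially: T(t) = T_ss + (T₀ − T_ss) e^(−t/τ).
T(466) = 35.567 + (-20.367)·e^(−466/214.39) = 35.567 + (-20.367)·0.11377 = 33.250 °C.

33.2 °C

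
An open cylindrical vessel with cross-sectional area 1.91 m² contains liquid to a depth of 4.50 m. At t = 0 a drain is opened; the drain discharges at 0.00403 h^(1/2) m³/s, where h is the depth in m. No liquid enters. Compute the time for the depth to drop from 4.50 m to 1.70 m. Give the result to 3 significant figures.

775 s

Volume balance on the tank: A dh/dt = −0.00403 √h.
This is separable: 2 d(√h)/dt = −0.00403/A, so √h = √h₀ − (0.00403/(2A)) t.
t = 2A(√h₀ − √h)/0.00403 = 2·1.91·(√4.50 − √1.70)/0.00403
  = 3.8200 × (2.1213 − 1.3038) / 0.00403 = 774.88 s.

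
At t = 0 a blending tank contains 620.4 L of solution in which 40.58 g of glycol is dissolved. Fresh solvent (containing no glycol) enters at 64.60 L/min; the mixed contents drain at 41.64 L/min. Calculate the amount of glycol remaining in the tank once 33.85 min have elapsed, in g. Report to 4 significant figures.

9.303 g

Total volume: dV/dt = Q_in − Q_out = 22.9600 L/min, so V(t) = 620.4 + 22.9600 t and V(33.85) = 1397.60 L.
No glycol enters, so dm/dt = −Q_out · (m/V).
Separate: dm/m = −Q_out dt/V(t) ⇒ ln(m/m₀) = −(Q_out/(Q_in−Q_out)) ln(V/V₀).
m = m₀ (V₀/V)^(Q_out/(Q_in−Q_out)) = 40.58 × (620.4/1397.60)^(1.81359) = 9.30339 g.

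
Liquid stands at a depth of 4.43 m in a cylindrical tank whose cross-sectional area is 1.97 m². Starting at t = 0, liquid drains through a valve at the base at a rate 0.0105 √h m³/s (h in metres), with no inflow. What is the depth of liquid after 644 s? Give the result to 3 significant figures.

A dh/dt = −Q_out = −0.0105 √h.
Separate and integrate: 2(√h − √h₀) = −(0.0105/A) t.
√h = √4.43 − 0.0105·644/(2·1.97) = 2.1048 − 1.7162 = 0.38851.
h = 0.38851² = 0.15094 m.

0.151 m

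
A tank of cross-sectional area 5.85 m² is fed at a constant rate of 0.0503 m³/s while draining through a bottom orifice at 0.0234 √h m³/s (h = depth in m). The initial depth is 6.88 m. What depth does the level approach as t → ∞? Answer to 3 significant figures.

Level balance: A dh/dt = 0.0503 − 0.0234 √h. Setting dh/dt = 0:
Q_in = 0.0234 √h_ss ⇒ √h_ss = 0.0503/0.0234 = 2.1496.
h_ss = 2.1496² = 4.6207 m. (Since h₀ = 6.88 m > h_ss, the level will fall toward this value.)

4.62 m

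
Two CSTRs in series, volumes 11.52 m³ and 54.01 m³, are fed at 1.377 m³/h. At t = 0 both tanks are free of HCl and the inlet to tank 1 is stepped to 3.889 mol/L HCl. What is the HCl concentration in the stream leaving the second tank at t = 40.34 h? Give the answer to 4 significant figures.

2.130 mol/L

Time constants: τᵢ = Vᵢ/Q for each well-mixed tank.
τ₁ = 11.52/1.377 = 8.36601 h; τ₂ = 54.01/1.377 = 39.2229 h.
Solving the cascade with C₁(0)=C₂(0)=0 gives C₂(t) = C_in[1 − (τ₁ e^(−t/τ₁) − τ₂ e^(−t/τ₂))/(τ₁ − τ₂)].
At t = 40.34: e^(−t/τ₁) = 0.00805155, e^(−t/τ₂) = 0.357550.
C₂ = 3.889·[1 − (8.36601·0.00805155 − 39.2229·0.357550)/(-30.8569)] = 3.889·0.547693 = 2.12998 mol/L.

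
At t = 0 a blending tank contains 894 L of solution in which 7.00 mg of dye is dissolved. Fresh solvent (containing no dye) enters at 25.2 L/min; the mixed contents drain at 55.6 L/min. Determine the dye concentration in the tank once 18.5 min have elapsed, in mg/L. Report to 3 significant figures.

Let m(t) be the amount of dye. Volume: V(t) = V₀ + (Q_in − Q_out) t = 894 − 30.400 t; V(18.5) = 331.60 L.
Solute balance: dm/dt = 0 − Q_out C = −Q_out m/V(t).
dm/m = −Q_out dt/(V₀ − 30.400 t); integrating gives ln(m/m₀) = −(Q_out/(Q_in−Q_out)) ln(V/V₀).
m = m₀ (V₀/V)^(Q_out/(Q_in−Q_out)) = 7.00 × (894/331.60)^(-1.8289) = 1.1411 mg.
C = m/V = 1.1411/331.60 = 0.0034412 mg/L.

0.00344 mg/L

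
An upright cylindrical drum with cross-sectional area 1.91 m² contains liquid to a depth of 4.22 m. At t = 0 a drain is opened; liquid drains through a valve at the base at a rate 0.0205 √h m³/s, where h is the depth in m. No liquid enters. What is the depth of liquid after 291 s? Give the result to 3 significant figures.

0.243 m

A dh/dt = −Q_out = −0.0205 √h.
Separate and integrate: 2(√h − √h₀) = −(0.0205/A) t.
√h = √4.22 − 0.0205·291/(2·1.91) = 2.0543 − 1.5616 = 0.49261.
h = 0.49261² = 0.24267 m.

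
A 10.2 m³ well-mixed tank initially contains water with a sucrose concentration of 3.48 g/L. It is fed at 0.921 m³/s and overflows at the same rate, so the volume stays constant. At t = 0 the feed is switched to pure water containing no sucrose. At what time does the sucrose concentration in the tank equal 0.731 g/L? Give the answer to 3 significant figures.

Species balance: V dC/dt = Q(C_in − C) ⇒ τ = V/Q = 11.075 s.
C(t) = C_in + (C₀ − C_in) e^(−t/τ). Set C = 0.731 and solve for t:
e^(−t/τ) = (C − C_in)/(C₀ − C_in) = (0.731 − 0)/(3.48 − 0) = 0.21006
t = −τ ln(…) = 11.075 × 1.5604 = 17.281 s.

17.3 s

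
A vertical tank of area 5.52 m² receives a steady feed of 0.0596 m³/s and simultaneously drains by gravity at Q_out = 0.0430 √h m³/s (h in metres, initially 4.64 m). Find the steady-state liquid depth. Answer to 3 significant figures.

Level balance: A dh/dt = 0.0596 − 0.0430 √h. Setting dh/dt = 0:
Q_in = 0.0430 √h_ss ⇒ √h_ss = 0.0596/0.0430 = 1.3860.
h_ss = 1.3860² = 1.9211 m. (Since h₀ = 4.64 m > h_ss, the level will fall toward this value.)

1.92 m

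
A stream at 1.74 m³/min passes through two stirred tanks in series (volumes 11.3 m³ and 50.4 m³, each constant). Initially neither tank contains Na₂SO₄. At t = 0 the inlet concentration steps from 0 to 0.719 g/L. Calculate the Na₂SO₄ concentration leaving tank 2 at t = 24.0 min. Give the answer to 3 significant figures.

Species balance on tank i: dCᵢ/dt = (Cᵢ₋₁ − Cᵢ)/τᵢ with τᵢ = Vᵢ/Q.
τ₁ = 11.3/1.74 = 6.4943 min; τ₂ = 50.4/1.74 = 28.966 min.
Solving the cascade with C₁(0)=C₂(0)=0 gives C₂(t) = C_in[1 − (τ₁ e^(−t/τ₁) − τ₂ e^(−t/τ₂))/(τ₁ − τ₂)].
At t = 24.0: e^(−t/τ₁) = 0.024833, e^(−t/τ₂) = 0.43667.
C₂ = 0.719·[1 − (6.4943·0.024833 − 28.966·0.43667)/(-22.471)] = 0.719·0.44430 = 0.31946 g/L.

0.319 g/L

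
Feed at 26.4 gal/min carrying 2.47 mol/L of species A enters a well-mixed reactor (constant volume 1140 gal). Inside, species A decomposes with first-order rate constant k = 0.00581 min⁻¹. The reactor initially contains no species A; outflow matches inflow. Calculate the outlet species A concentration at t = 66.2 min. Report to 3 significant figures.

1.68 mol/L

Accumulation = in − out − consumed: V dC/dt = Q C_in − Q C − k V C.
dC/dt = (Q/V) C_in − (Q/V + k) C; effective rate a = Q/V + k = 0.023158 + 0.00581 = 0.028968 min⁻¹.
C_ss = Q C_in/(Q + kV) = 1.9746 mol/L; C(t) = C_ss + (C₀ − C_ss) e^(−a t).
C(66.2) = 1.9746 + (-1.9746)·e^(−0.028968·66.2) = 1.9746 + (-1.9746)·0.14695 = 1.6844 mol/L.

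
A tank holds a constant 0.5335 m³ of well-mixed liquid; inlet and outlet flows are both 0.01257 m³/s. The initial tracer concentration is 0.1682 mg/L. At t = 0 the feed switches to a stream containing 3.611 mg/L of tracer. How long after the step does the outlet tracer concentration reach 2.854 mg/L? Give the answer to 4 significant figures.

Species balance on the tank: V dC/dt = Q(C_in − C), so τ = V/Q = 42.4423 s.
C(t) = C_in + (C₀ − C_in) e^(−t/τ). Set C = 2.854 and solve for t:
e^(−t/τ) = (C − C_in)/(C₀ − C_in) = (2.854 − 3.611)/(0.1682 − 3.611) = 0.219879
t = −τ ln(…) = 42.4423 × 1.51468 = 64.2864 s.

64.29 s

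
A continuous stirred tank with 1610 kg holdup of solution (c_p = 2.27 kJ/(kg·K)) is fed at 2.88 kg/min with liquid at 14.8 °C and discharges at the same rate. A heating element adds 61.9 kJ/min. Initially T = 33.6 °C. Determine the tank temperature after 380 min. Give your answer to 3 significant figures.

29.0 °C

Heat balance on the well-mixed liquid: M c_p dT/dt = ṁ c_p (T_in − T) + 61.9.
Rearrange: dT/dt = (T_ss − T)/τ with τ = M/ṁ = 559.03 min and T_ss = T_in + Q̇/(ṁ c_p) = 24.268 °C.
T approaches T_ss exponentially: T(t) = T_ss + (T₀ − T_ss) e^(−t/τ).
T(380) = 24.268 + (9.3317)·e^(−380/559.03) = 24.268 + (9.3317)·0.50674 = 28.997 °C.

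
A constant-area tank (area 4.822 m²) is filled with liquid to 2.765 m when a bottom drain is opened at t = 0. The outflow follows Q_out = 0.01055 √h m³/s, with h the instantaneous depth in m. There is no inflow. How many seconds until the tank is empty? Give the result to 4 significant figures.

With no inflow, A dh/dt = −0.01055 √h.
∫ h^(−1/2) dh = −(0.01055/A) ∫ dt, giving 2√h = 2√h₀ − (0.01055/A) t.
Set h = 0: 2√h₀ = (0.01055/A) t_empty ⇒ t_empty = 2A√h₀/0.01055.
t_empty = 2·4.822·√2.765/0.01055 = 9.64400·1.66283/0.01055 = 1520.03 s.

1520 s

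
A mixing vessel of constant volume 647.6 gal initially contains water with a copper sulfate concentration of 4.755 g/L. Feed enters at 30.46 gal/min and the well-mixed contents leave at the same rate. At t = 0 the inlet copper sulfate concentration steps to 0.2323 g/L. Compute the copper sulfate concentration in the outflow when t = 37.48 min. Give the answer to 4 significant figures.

Unsteady species balance (constant V, well mixed): V dC/dt = Q(C_in − C).
So dC/dt = (C_in − C)/τ with τ = V/Q = 647.6/30.46 = 21.2607 min.
Solution: C(t) = C_in + (C₀ − C_in) e^(−t/τ).
C(37.48) = 0.2323 + (4.755 − 0.2323)·e^(−37.48/21.2607) = 0.2323 + (4.52270)·0.171550 = 1.00817 g/L.

1.008 g/L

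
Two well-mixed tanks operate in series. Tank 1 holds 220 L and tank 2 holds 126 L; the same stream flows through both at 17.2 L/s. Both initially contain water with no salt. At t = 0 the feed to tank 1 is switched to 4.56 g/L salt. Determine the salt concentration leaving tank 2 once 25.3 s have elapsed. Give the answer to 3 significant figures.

Time constants: τᵢ = Vᵢ/Q for each well-mixed tank.
τ₁ = 220/17.2 = 12.791 s; τ₂ = 126/17.2 = 7.3256 s.
Solving the cascade with C₁(0)=C₂(0)=0 gives C₂(t) = C_in[1 − (τ₁ e^(−t/τ₁) − τ₂ e^(−t/τ₂))/(τ₁ − τ₂)].
At t = 25.3: e^(−t/τ₁) = 0.13835, e^(−t/τ₂) = 0.031630.
C₂ = 4.56·[1 − (12.791·0.13835 − 7.3256·0.031630)/(5.4651)] = 4.56·0.71861 = 3.2769 g/L.

3.28 g/L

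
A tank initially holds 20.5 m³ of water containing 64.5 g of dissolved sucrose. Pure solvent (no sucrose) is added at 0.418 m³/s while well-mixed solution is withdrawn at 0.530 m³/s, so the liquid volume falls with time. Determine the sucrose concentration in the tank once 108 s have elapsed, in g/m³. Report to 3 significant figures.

0.113 g/m³

Total volume: dV/dt = Q_in − Q_out = -0.11200 m³/s, so V(t) = 20.5 − 0.11200 t and V(108) = 8.4040 m³.
Species balance (pure solvent in): dm/dt = −Q_out · m/V(t).
Separate: dm/m = −Q_out dt/V(t) ⇒ ln(m/m₀) = −(Q_out/(Q_in−Q_out)) ln(V/V₀).
m = m₀ (V₀/V)^(Q_out/(Q_in−Q_out)) = 64.5 × (20.5/8.4040)^(-4.7321) = 0.94832 g.
C = m/V = 0.94832/8.4040 = 0.11284 g/m³.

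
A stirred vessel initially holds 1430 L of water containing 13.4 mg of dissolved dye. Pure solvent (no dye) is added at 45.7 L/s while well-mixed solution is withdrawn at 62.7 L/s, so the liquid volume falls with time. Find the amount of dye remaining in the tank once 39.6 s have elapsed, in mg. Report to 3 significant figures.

1.28 mg

Total volume: dV/dt = Q_in − Q_out = -17.000 L/s, so V(t) = 1430 − 17.000 t and V(39.6) = 756.80 L.
Solute balance: dm/dt = 0 − Q_out C = −Q_out m/V(t).
dm/m = −Q_out dt/(V₀ − 17.000 t); integrating gives ln(m/m₀) = −(Q_out/(Q_in−Q_out)) ln(V/V₀).
m = m₀ (V₀/V)^(Q_out/(Q_in−Q_out)) = 13.4 × (1430/756.80)^(-3.6882) = 1.2819 mg.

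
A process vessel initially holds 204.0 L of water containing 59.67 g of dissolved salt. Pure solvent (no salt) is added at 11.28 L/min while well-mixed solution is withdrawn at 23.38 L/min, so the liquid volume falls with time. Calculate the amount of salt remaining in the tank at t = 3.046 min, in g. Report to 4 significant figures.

40.60 g

Let m(t) be the amount of salt. Volume: V(t) = V₀ + (Q_in − Q_out) t = 204.0 − 12.1000 t; V(3.046) = 167.143 L.
No salt enters, so dm/dt = −Q_out · (m/V).
Separate: dm/m = −Q_out dt/V(t) ⇒ ln(m/m₀) = −(Q_out/(Q_in−Q_out)) ln(V/V₀).
m = m₀ (V₀/V)^(Q_out/(Q_in−Q_out)) = 59.67 × (204.0/167.143)^(-1.93223) = 40.6012 g.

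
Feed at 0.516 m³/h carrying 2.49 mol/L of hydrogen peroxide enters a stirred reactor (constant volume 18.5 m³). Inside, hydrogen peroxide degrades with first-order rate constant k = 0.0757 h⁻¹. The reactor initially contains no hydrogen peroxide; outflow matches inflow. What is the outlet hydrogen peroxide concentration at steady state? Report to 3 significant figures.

V dC/dt = Q(C_in − C) − k V C.
Steady state (dC/dt = 0): C_ss = Q C_in/(Q + kV) = C_in/(1 + kV/Q).
C_ss = 0.516·2.49/(0.516 + 0.0757·18.5) = 1.2848/1.9164 = 0.67043 mol/L.

0.670 mol/L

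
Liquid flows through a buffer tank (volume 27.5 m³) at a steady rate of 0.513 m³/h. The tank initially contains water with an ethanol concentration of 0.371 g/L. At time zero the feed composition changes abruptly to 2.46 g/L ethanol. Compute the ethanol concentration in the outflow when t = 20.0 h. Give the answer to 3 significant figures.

Species balance on the tank: V dC/dt = Q(C_in − C).
So dC/dt = (C_in − C)/τ with τ = V/Q = 27.5/0.513 = 53.606 h.
C approaches C_in exponentially: C(t) = C_in + (C₀ − C_in) e^(−t/τ).
C(20.0) = 2.46 + (0.371 − 2.46)·e^(−20.0/53.606) = 2.46 + (-2.0890)·0.68860 = 1.0215 g/L.

1.02 g/L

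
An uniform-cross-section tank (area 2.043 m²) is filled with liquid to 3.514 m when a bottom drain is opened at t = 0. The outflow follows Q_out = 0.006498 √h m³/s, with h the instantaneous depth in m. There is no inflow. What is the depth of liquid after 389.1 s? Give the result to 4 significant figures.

1.577 m

A dh/dt = −Q_out = −0.006498 √h.
∫ h^(−1/2) dh = −(0.006498/A) ∫ dt, giving 2√h = 2√h₀ − (0.006498/A) t.
√h = √3.514 − 0.006498·389.1/(2·2.043) = 1.87457 − 0.618789 = 1.25578.
h = 1.25578² = 1.57698 m.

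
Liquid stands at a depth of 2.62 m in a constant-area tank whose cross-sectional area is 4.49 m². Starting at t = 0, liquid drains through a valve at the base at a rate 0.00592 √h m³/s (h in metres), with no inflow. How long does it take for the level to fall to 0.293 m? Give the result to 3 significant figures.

Mass balance (ρ constant): A dh/dt = −0.00592 √h.
∫ h^(−1/2) dh = −(0.00592/A) ∫ dt, giving 2√h = 2√h₀ − (0.00592/A) t.
t = 2A(√h₀ − √h)/0.00592 = 2·4.49·(√2.62 − √0.293)/0.00592
  = 8.9800 × (1.6186 − 0.54129) / 0.00592 = 1634.2 s.

1630 s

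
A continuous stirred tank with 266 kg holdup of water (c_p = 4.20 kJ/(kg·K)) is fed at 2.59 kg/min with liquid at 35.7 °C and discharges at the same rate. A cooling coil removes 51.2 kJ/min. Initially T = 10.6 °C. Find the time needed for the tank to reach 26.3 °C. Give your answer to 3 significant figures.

Heat balance on the well-mixed liquid: M c_p dT/dt = ṁ c_p (T_in − T) − 51.2.
τ = M/ṁ = 102.70 min; T_ss = T_in − Q̇/(ṁ c_p) = 30.993 °C.
T(t) = T_ss + (T₀ − T_ss) e^(−t/τ). Set T = 26.3:
e^(−t/τ) = (26.3 − 30.993)/(10.6 − 30.993) = 0.23014
t = −102.70 · ln(0.23014) = 150.88 min.

151 min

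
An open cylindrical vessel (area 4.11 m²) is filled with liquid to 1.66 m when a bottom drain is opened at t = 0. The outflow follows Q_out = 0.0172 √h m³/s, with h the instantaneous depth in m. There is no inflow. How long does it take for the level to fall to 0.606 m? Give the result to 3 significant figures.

With no inflow, A dh/dt = −0.0172 √h.
This is separable: 2 d(√h)/dt = −0.0172/A, so √h = √h₀ − (0.0172/(2A)) t.
t = 2A(√h₀ − √h)/0.0172 = 2·4.11·(√1.66 − √0.606)/0.0172
  = 8.2200 × (1.2884 − 0.77846) / 0.0172 = 243.71 s.

244 s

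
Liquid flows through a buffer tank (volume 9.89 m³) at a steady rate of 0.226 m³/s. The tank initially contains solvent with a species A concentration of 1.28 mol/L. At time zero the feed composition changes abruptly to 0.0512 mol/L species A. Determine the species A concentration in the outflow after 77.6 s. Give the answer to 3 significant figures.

Unsteady species balance (constant V, well mixed): V dC/dt = Q(C_in − C).
So dC/dt = (C_in − C)/τ with τ = V/Q = 9.89/0.226 = 43.761 s.
Solution: C(t) = C_in + (C₀ − C_in) e^(−t/τ).
C(77.6) = 0.0512 + (1.28 − 0.0512)·e^(−77.6/43.761) = 0.0512 + (1.2288)·0.16978 = 0.25982 mol/L.

0.260 mol/L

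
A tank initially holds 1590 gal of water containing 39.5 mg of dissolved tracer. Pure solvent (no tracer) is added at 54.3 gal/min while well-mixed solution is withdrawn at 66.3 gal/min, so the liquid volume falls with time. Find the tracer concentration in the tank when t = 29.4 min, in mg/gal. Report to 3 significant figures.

Let m(t) be the amount of tracer. Volume: V(t) = V₀ + (Q_in − Q_out) t = 1590 − 12.000 t; V(29.4) = 1237.2 gal.
No tracer enters, so dm/dt = −Q_out · (m/V).
dm/m = −Q_out dt/(V₀ − 12.000 t); integrating gives ln(m/m₀) = −(Q_out/(Q_in−Q_out)) ln(V/V₀).
m = m₀ (V₀/V)^(Q_out/(Q_in−Q_out)) = 39.5 × (1590/1237.2)^(-5.5250) = 9.8766 mg.
C = m/V = 9.8766/1237.2 = 0.0079830 mg/gal.

0.00798 mg/gal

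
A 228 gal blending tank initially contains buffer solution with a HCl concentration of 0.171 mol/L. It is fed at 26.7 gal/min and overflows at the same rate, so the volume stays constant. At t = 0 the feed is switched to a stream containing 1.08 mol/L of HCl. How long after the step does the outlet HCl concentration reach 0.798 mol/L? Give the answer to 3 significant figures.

Species balance on the tank: V dC/dt = Q(C_in − C), so τ = V/Q = 8.5393 min.
C(t) = C_in + (C₀ − C_in) e^(−t/τ). Set C = 0.798 and solve for t:
e^(−t/τ) = (C − C_in)/(C₀ − C_in) = (0.798 − 1.08)/(0.171 − 1.08) = 0.31023
t = −τ ln(…) = 8.5393 × 1.1704 = 9.9948 min.

9.99 min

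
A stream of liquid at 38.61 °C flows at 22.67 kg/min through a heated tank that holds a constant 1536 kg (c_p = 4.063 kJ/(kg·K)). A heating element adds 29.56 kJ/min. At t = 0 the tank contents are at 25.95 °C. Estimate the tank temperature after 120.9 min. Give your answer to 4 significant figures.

Unsteady energy balance on the tank contents: M c_p dT/dt = ṁ c_p (T_in − T) + 29.56.
Rearrange: dT/dt = (T_ss − T)/τ with τ = M/ṁ = 67.7547 min and T_ss = T_in + Q̇/(ṁ c_p) = 38.9309 °C.
Solution: T(t) = T_ss + (T₀ − T_ss) e^(−t/τ).
T(120.9) = 38.9309 + (-12.9809)·e^(−120.9/67.7547) = 38.9309 + (-12.9809)·0.167902 = 36.7514 °C.

36.75 °C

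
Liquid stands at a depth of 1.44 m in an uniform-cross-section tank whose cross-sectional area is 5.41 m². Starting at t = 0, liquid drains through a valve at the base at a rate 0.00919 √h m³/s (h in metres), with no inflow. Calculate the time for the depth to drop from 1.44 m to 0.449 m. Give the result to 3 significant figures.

624 s

Accumulation of liquid (constant cross-section A): A dh/dt = −0.00919 √h.
∫ h^(−1/2) dh = −(0.00919/A) ∫ dt, giving 2√h = 2√h₀ − (0.00919/A) t.
t = 2A(√h₀ − √h)/0.00919 = 2·5.41·(√1.44 − √0.449)/0.00919
  = 10.820 × (1.2000 − 0.67007) / 0.00919 = 623.92 s.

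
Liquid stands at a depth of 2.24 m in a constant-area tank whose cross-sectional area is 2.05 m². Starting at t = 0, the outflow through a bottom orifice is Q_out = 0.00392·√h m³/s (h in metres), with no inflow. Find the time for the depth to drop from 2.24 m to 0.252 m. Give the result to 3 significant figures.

1040 s

With no inflow, A dh/dt = −0.00392 √h.
This is separable: 2 d(√h)/dt = −0.00392/A, so √h = √h₀ − (0.00392/(2A)) t.
t = 2A(√h₀ − √h)/0.00392 = 2·2.05·(√2.24 − √0.252)/0.00392
  = 4.1000 × (1.4967 − 0.50200) / 0.00392 = 1040.3 s.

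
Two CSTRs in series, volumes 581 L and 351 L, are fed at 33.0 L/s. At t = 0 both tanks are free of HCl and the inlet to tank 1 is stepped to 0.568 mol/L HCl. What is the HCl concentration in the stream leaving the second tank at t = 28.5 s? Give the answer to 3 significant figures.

Time constants: τᵢ = Vᵢ/Q for each well-mixed tank.
τ₁ = 581/33.0 = 17.606 s; τ₂ = 351/33.0 = 10.636 s.
Tank 1: C₁ = C_in(1 − e^(−t/τ₁)). Tank 2 (τ₁ ≠ τ₂): C₂ = C_in[1 − (τ₁ e^(−t/τ₁) − τ₂ e^(−t/τ₂))/(τ₁ − τ₂)].
At t = 28.5: e^(−t/τ₁) = 0.19814, e^(−t/τ₂) = 0.068598.
C₂ = 0.568·[1 − (17.606·0.19814 − 10.636·0.068598)/(6.9697)] = 0.568·0.60416 = 0.34316 mol/L.

0.343 mol/L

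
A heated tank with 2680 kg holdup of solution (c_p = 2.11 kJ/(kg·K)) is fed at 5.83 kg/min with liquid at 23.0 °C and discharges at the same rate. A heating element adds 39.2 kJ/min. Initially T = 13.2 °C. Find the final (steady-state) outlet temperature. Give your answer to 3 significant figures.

26.2 °C

First-law balance (no shaft work): M c_p dT/dt = ṁ c_p (T_in − T) + 39.2.
At steady state dT/dt = 0 ⇒ T_ss = T_in + Q̇/(ṁ c_p) = 23.0 + 39.2/(5.83·2.11) = 26.187 °C.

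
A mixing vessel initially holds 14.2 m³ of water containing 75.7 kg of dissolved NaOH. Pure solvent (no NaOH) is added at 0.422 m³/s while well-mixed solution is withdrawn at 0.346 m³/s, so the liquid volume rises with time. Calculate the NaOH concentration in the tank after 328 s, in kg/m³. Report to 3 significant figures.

Total volume: dV/dt = Q_in − Q_out = 0.076000 m³/s, so V(t) = 14.2 + 0.076000 t and V(328) = 39.128 m³.
Species balance (pure solvent in): dm/dt = −Q_out · m/V(t).
dm/m = −Q_out dt/(V₀ + 0.076000 t); integrating gives ln(m/m₀) = −(Q_out/(Q_in−Q_out)) ln(V/V₀).
m = m₀ (V₀/V)^(Q_out/(Q_in−Q_out)) = 75.7 × (14.2/39.128)^(4.5526) = 0.74995 kg.
C = m/V = 0.74995/39.128 = 0.019167 kg/m³.

0.0192 kg/m³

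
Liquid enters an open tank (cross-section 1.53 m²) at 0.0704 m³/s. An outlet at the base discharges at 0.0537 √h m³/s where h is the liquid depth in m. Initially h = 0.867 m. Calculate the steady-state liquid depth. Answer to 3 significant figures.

Mass balance (ρ constant): A dh/dt = Q_in − 0.0537 √h. At steady state dh/dt = 0:
Q_in = 0.0537 √h_ss ⇒ √h_ss = 0.0704/0.0537 = 1.3110.
h_ss = 1.3110² = 1.7187 m. (Since h₀ = 0.867 m < h_ss, the level will rise toward this value.)

1.72 m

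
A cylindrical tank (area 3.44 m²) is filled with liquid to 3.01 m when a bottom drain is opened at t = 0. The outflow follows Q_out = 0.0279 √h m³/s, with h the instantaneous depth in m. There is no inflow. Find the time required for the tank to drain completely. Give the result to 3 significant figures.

428 s

Volume balance on the tank: A dh/dt = −0.0279 √h.
This is separable: 2 d(√h)/dt = −0.0279/A, so √h = √h₀ − (0.0279/(2A)) t.
Set h = 0: 2√h₀ = (0.0279/A) t_empty ⇒ t_empty = 2A√h₀/0.0279.
t_empty = 2·3.44·√3.01/0.0279 = 6.8800·1.7349/0.0279 = 427.83 s.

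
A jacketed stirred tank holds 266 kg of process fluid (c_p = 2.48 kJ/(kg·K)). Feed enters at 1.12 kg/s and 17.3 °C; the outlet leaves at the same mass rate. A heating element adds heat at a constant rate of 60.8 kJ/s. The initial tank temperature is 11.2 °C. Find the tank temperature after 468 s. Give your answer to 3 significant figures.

35.3 °C

M c_p dT/dt = ṁ c_p (T_in − T) + Q̇.
Rearrange: dT/dt = (T_ss − T)/τ with τ = M/ṁ = 237.50 s and T_ss = T_in + Q̇/(ṁ c_p) = 39.189 °C.
Integrating: T(t) = T_ss + (T₀ − T_ss) e^(−t/τ).
T(468) = 39.189 + (-27.989)·e^(−468/237.50) = 39.189 + (-27.989)·0.13938 = 35.288 °C.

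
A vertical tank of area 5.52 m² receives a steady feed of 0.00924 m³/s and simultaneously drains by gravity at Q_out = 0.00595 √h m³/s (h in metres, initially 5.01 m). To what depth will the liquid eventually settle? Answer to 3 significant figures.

A dh/dt = Q_in − 0.00595 √h. Steady state requires inflow = outflow:
Q_in = 0.00595 √h_ss ⇒ √h_ss = 0.00924/0.00595 = 1.5529.
h_ss = 1.5529² = 2.4116 m. (Since h₀ = 5.01 m > h_ss, the level will fall toward this value.)

2.41 m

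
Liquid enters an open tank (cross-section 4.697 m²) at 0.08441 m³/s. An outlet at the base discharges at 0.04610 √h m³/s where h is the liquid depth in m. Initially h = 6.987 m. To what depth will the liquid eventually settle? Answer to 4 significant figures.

Unsteady balance on liquid volume: A dh/dt = Q_in − 0.04610 √h. At steady state dh/dt = 0:
Q_in = 0.04610 √h_ss ⇒ √h_ss = 0.08441/0.04610 = 1.83102.
h_ss = 1.83102² = 3.35263 m. (Since h₀ = 6.987 m > h_ss, the level will fall toward this value.)

3.353 m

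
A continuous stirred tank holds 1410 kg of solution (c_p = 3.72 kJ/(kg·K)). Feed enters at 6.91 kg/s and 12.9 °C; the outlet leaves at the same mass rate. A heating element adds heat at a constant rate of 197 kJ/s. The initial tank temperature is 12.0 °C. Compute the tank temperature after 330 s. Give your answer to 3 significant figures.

M c_p dT/dt = ṁ c_p (T_in − T) + Q̇.
τ = M/ṁ = 204.05 s; T_ss = T_in + Q̇/(ṁ c_p) = 12.9 + 197/(6.91·3.72) = 20.564 °C.
T approaches T_ss exponentially: T(t) = T_ss + (T₀ − T_ss) e^(−t/τ).
T(330) = 20.564 + (-8.5638)·e^(−330/204.05) = 20.564 + (-8.5638)·0.19845 = 18.864 °C.

18.9 °C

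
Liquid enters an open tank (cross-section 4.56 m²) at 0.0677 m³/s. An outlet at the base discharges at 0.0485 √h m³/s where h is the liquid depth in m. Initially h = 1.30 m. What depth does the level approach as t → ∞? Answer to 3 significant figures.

1.95 m

Level balance: A dh/dt = 0.0677 − 0.0485 √h. Setting dh/dt = 0:
Q_in = 0.0485 √h_ss ⇒ √h_ss = 0.0677/0.0485 = 1.3959.
h_ss = 1.3959² = 1.9485 m. (Since h₀ = 1.30 m < h_ss, the level will rise toward this value.)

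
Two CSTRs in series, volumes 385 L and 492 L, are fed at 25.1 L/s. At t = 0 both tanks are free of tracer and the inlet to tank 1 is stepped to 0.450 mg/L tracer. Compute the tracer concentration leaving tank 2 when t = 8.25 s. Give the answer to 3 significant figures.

0.0373 mg/L

Species balance on tank i: dCᵢ/dt = (Cᵢ₋₁ − Cᵢ)/τᵢ with τᵢ = Vᵢ/Q.
τ₁ = 385/25.1 = 15.339 s; τ₂ = 492/25.1 = 19.602 s.
Solving the cascade with C₁(0)=C₂(0)=0 gives C₂(t) = C_in[1 − (τ₁ e^(−t/τ₁) − τ₂ e^(−t/τ₂))/(τ₁ − τ₂)].
At t = 8.25: e^(−t/τ₁) = 0.58400, e^(−t/τ₂) = 0.65647.
C₂ = 0.450·[1 − (15.339·0.58400 − 19.602·0.65647)/(-4.2629)] = 0.450·0.082785 = 0.037253 mg/L.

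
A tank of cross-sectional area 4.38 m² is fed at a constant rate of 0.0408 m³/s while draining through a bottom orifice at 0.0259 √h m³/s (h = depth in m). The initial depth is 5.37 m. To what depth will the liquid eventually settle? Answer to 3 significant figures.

Volume balance on the tank: A dh/dt = Q_in − 0.0259 √h. At steady state dh/dt = 0:
Q_in = 0.0259 √h_ss ⇒ √h_ss = 0.0408/0.0259 = 1.5753.
h_ss = 1.5753² = 2.4815 m. (Since h₀ = 5.37 m > h_ss, the level will fall toward this value.)

2.48 m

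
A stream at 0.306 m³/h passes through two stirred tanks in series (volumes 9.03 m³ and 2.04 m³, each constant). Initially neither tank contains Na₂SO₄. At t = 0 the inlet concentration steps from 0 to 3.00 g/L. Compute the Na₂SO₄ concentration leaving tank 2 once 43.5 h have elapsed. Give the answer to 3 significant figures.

Species balance on tank i: dCᵢ/dt = (Cᵢ₋₁ − Cᵢ)/τᵢ with τᵢ = Vᵢ/Q.
τ₁ = 9.03/0.306 = 29.510 h; τ₂ = 2.04/0.306 = 6.6667 h.
Solving the cascade with C₁(0)=C₂(0)=0 gives C₂(t) = C_in[1 − (τ₁ e^(−t/τ₁) − τ₂ e^(−t/τ₂))/(τ₁ − τ₂)].
At t = 43.5: e^(−t/τ₁) = 0.22899, e^(−t/τ₂) = 0.0014663.
C₂ = 3.00·[1 − (29.510·0.22899 − 6.6667·0.0014663)/(22.843)] = 3.00·0.70461 = 2.1138 g/L.

2.11 g/L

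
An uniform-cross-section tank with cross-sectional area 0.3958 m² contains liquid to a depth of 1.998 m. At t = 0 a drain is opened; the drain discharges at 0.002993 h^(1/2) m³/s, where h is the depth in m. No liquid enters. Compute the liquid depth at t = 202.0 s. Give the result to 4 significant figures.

0.4222 m

Mass balance (ρ constant): A dh/dt = −0.002993 √h.
∫ h^(−1/2) dh = −(0.002993/A) ∫ dt, giving 2√h = 2√h₀ − (0.002993/A) t.
√h = √1.998 − 0.002993·202.0/(2·0.3958) = 1.41351 − 0.763752 = 0.649754.
h = 0.649754² = 0.422181 m.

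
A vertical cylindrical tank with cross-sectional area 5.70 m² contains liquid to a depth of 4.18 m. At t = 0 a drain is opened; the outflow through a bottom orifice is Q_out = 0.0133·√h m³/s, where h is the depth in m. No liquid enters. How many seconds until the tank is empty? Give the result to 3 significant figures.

Unsteady balance on liquid volume: A dh/dt = −0.0133 √h.
This is separable: 2 d(√h)/dt = −0.0133/A, so √h = √h₀ − (0.0133/(2A)) t.
Set h = 0: 2√h₀ = (0.0133/A) t_empty ⇒ t_empty = 2A√h₀/0.0133.
t_empty = 2·5.70·√4.18/0.0133 = 11.400·2.0445/0.0133 = 1752.4 s.

1750 s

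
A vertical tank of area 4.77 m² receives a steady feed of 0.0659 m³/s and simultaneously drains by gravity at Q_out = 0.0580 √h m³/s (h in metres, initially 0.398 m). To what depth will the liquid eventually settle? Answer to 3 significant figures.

1.29 m

Mass balance (ρ constant): A dh/dt = Q_in − 0.0580 √h. At steady state dh/dt = 0:
Q_in = 0.0580 √h_ss ⇒ √h_ss = 0.0659/0.0580 = 1.1362.
h_ss = 1.1362² = 1.2910 m. (Since h₀ = 0.398 m < h_ss, the level will rise toward this value.)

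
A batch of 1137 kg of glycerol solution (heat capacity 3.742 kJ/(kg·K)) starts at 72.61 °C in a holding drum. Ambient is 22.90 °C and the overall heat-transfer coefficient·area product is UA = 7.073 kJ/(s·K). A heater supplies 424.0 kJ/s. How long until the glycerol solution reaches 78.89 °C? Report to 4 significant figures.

571.8 s

M c_p dT/dt = −UA(T − T_amb) + Q̇.
τ = M c_p/UA = 601.535 s; T_ss = T_amb + Q̇/UA = 22.90 + 424.0/7.073 = 82.8463 °C.
T(t) = T_ss + (T₀ − T_ss)e^(−t/τ); set T = 78.89:
t = −τ ln[(T − T_ss)/(T₀ − T_ss)] = −601.535 · ln(0.386496) = 571.840 s.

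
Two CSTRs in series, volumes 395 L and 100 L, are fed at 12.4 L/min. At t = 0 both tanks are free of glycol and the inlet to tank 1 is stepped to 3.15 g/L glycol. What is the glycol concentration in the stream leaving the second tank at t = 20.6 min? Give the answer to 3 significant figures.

1.02 g/L

Species balance on tank i: dCᵢ/dt = (Cᵢ₋₁ − Cᵢ)/τᵢ with τᵢ = Vᵢ/Q.
τ₁ = 395/12.4 = 31.855 min; τ₂ = 100/12.4 = 8.0645 min.
Tank 1: C₁ = C_in(1 − e^(−t/τ₁)). Tank 2 (τ₁ ≠ τ₂): C₂ = C_in[1 − (τ₁ e^(−t/τ₁) − τ₂ e^(−t/τ₂))/(τ₁ − τ₂)].
At t = 20.6: e^(−t/τ₁) = 0.52378, e^(−t/τ₂) = 0.077739.
C₂ = 3.15·[1 − (31.855·0.52378 − 8.0645·0.077739)/(23.790)] = 3.15·0.32502 = 1.0238 g/L.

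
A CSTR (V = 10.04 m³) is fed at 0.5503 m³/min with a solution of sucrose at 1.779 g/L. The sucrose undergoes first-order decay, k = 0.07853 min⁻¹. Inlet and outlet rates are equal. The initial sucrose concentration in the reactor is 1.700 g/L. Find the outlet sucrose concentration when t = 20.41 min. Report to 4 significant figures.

Species balance: V dC/dt = Q C_in − Q C − k V C.
dC/dt = (Q/V) C_in − (Q/V + k) C; effective rate a = Q/V + k = 0.0548108 + 0.07853 = 0.133341 min⁻¹.
C_ss = Q C_in/(Q + kV) = 0.731272 g/L; C(t) = C_ss + (C₀ − C_ss) e^(−a t).
C(20.41) = 0.731272 + (0.968728)·e^(−0.133341·20.41) = 0.731272 + (0.968728)·0.0657770 = 0.794992 g/L.

0.7950 g/L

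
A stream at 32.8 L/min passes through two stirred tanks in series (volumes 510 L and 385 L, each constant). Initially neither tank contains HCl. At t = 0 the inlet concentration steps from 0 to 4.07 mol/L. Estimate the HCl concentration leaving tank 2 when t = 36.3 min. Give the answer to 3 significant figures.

Species balance on tank i: dCᵢ/dt = (Cᵢ₋₁ − Cᵢ)/τᵢ with τᵢ = Vᵢ/Q.
τ₁ = 510/32.8 = 15.549 min; τ₂ = 385/32.8 = 11.738 min.
Tank 1: C₁ = C_in(1 − e^(−t/τ₁)). Tank 2 (τ₁ ≠ τ₂): C₂ = C_in[1 − (τ₁ e^(−t/τ₁) − τ₂ e^(−t/τ₂))/(τ₁ − τ₂)].
At t = 36.3: e^(−t/τ₁) = 0.096850, e^(−t/τ₂) = 0.045385.
C₂ = 4.07·[1 − (15.549·0.096850 − 11.738·0.045385)/(3.8110)] = 4.07·0.74464 = 3.0307 mol/L.

3.03 mol/L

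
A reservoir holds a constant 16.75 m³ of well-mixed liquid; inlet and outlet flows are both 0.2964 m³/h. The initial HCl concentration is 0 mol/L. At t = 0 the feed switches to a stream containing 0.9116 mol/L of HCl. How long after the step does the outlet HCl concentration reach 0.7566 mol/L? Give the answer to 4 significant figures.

Mass balance on the solute (V constant): V dC/dt = Q(C_in − C), so τ = V/Q = 56.5115 h.
C(t) = C_in + (C₀ − C_in) e^(−t/τ). Set C = 0.7566 and solve for t:
e^(−t/τ) = (C − C_in)/(C₀ − C_in) = (0.7566 − 0.9116)/(0 − 0.9116) = 0.170031
t = −τ ln(…) = 56.5115 × 1.77178 = 100.126 h.

100.1 h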